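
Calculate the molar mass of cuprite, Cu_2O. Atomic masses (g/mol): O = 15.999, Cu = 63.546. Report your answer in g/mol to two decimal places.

143.09 g/mol

The formula mass is the sum 2×63.546 + 1×15.999.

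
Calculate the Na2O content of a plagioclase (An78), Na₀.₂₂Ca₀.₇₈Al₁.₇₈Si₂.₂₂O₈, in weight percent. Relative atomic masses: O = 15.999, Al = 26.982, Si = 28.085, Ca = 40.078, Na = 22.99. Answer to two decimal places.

2.48 wt%

Molar mass of Na₀.₂₂Ca₀.₇₈Al₁.₇₈Si₂.₂₂O₈ = 0.22×22.99 + 0.78×40.078 + 1.78×26.982 + 2.22×28.085 + 8×15.999 = 274.687 g/mol.
Each formula unit contains 0.22 Na, equivalent to 0.22/2 = 0.1100 mol Na2O.
M(Na2O) = 2×22.99 + 1×15.999 = 61.979 g/mol.
Mass of Na2O per formula unit = 0.1100 × 61.979 = 6.818 g.
Na2O wt% = 6.818 / 274.687 × 100 = 2.48%.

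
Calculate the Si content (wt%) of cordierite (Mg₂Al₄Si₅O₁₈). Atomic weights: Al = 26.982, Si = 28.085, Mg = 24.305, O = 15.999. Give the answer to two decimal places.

Molar mass of Mg₂Al₄Si₅O₁₈: 2*24.305 + 4*26.982 + 5*28.085 + 18*15.999 = 584.945 g/mol.
Mass of Si per formula unit: 5 × 28.085 = 140.425 g.
Weight fraction Si = 140.425 / 584.945 = 0.2401.

24.01 wt%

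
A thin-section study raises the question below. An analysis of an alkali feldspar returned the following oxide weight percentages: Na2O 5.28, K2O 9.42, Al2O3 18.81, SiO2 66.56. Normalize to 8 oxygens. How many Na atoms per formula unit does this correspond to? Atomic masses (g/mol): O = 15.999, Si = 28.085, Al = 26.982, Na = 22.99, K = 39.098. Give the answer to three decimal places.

0.461 Na apfu

Na2O: 5.28/61.979 = 0.08519 mol → 0.17038 mol Na, 0.08519 mol O.
K2O: 9.42/94.195 = 0.10001 mol → 0.20002 mol K, 0.10001 mol O.
Al2O3: 18.81/101.961 = 0.18448 mol → 0.36896 mol Al, 0.55344 mol O.
SiO2: 66.56/60.083 = 1.10780 mol → 1.10780 mol Si, 2.21560 mol O.
Total oxygen = 2.95424 mol. Normalization factor = 8/2.95424 = 2.70797.
Na per 8 O = 0.17038 × 2.70797 = 0.461.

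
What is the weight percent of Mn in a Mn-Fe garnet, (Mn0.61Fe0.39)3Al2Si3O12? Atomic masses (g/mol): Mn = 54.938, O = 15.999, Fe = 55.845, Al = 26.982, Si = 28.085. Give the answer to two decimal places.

20.27 weight percent

Formula mass = 1.83·54.938 + 1.17·55.845 + 2·26.982 + 3·28.085 + 12·15.999 = 496.082 g/mol, of which 100.537 g is Mn.
So Mn makes up 100.537/496.082 = 0.2027 of the mass, i.e. 20.27%.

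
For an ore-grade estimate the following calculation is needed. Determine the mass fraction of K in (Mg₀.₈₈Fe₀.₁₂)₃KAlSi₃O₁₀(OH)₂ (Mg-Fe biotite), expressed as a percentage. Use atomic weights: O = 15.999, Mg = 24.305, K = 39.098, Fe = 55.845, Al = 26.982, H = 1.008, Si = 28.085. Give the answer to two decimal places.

9.12 weight percent

Formula mass = 2.64*24.305 + 0.36*55.845 + 1*39.098 + 1*26.982 + 3*28.085 + 12*15.999 + 2*1.008 = 428.608 g/mol, of which 39.098 g is K.
So K makes up 39.098/428.608 = 0.0912 of the mass, i.e. 9.12%.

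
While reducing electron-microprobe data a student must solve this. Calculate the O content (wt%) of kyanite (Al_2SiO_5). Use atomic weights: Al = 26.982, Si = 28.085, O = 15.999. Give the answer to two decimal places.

Molar mass of Al_2SiO_5: 2·26.982 + 1·28.085 + 5·15.999 = 162.044 g/mol.
Mass of O per formula unit: 5 × 15.999 = 79.995 g.
Weight fraction O = 79.995 / 162.044 = 0.4937.

49.37 wt%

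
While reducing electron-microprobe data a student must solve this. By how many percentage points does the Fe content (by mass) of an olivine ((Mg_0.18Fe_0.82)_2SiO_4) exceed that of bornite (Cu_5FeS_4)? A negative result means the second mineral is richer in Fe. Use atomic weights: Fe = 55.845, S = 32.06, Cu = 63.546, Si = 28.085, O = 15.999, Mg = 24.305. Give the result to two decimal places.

36.47 percentage points

First mineral: 91.586 g Fe in 192.417 g formula = 47.60 wt% Fe.
Second mineral: 55.845 g Fe in 501.815 g formula = 11.13 wt% Fe.
47.60% − 11.13% gives a difference of 36.47 percentage points.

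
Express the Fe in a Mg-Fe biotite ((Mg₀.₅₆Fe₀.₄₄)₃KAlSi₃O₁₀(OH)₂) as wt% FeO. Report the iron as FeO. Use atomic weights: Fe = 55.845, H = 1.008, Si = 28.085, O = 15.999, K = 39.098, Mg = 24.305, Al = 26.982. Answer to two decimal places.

20.67 wt%

Molar mass of (Mg₀.₅₆Fe₀.₄₄)₃KAlSi₃O₁₀(OH)₂ = 1.68*24.305 + 1.32*55.845 + 1*39.098 + 1*26.982 + 3*28.085 + 12*15.999 + 2*1.008 = 458.887 g/mol.
Each formula unit contains 1.32 Fe, equivalent to 1.32/1 = 1.3200 mol FeO.
M(FeO) = 1×55.845 + 1×15.999 = 71.844 g/mol.
Mass of FeO per formula unit = 1.3200 × 71.844 = 94.834 g.
FeO wt% = 94.834 / 458.887 × 100 = 20.67%.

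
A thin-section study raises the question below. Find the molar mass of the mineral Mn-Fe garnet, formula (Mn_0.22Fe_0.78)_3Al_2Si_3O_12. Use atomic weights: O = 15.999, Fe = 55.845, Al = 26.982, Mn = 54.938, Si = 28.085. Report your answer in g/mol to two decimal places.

497.14 g/mol

M = 0.66×54.938 + 2.34×55.845 + 2×26.982 + 3×28.085 + 12×15.999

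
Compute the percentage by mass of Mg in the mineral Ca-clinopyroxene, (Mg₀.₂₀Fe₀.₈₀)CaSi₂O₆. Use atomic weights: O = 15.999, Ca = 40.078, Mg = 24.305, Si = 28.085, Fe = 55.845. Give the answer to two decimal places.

Molar mass of (Mg₀.₂₀Fe₀.₈₀)CaSi₂O₆: 0.20*24.305 + 0.80*55.845 + 1*40.078 + 2*28.085 + 6*15.999 = 241.779 g/mol.
Mass of Mg per formula unit: 0.20 × 24.305 = 4.861 g.
Weight fraction Mg = 4.861 / 241.779 = 0.0201.

2.01 mass %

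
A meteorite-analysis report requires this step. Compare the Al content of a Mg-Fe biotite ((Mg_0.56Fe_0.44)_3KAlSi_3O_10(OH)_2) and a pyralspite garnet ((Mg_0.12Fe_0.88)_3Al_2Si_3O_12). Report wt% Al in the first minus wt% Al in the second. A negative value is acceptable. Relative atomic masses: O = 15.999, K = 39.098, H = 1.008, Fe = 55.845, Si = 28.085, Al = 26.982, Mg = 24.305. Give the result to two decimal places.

Al in (Mg_0.56Fe_0.44)_3KAlSi_3O_10(OH)_2: molar mass 458.887 g/mol; 1×26.982 = 26.982 g → 5.88 wt%.
Al in (Mg_0.12Fe_0.88)_3Al_2Si_3O_12: molar mass 486.388 g/mol; 2×26.982 = 53.964 g → 11.09 wt%.
Difference = 5.88 − 11.09 = -5.21 percentage points.

-5.21 percentage points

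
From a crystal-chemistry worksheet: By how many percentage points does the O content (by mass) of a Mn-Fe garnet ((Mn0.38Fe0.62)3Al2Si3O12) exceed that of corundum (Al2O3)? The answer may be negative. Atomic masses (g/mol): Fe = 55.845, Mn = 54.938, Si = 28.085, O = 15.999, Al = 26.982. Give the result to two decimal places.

-8.42 percentage points

First mineral: 191.988 g O in 496.708 g formula = 38.65 wt% O.
Second mineral: 47.997 g O in 101.961 g formula = 47.07 wt% O.
38.65% − 47.07% gives a difference of -8.42 percentage points.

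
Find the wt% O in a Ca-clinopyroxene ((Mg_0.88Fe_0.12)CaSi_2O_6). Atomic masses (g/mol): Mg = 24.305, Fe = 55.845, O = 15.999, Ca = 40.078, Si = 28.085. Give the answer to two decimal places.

M((Mg_0.88Fe_0.12)CaSi_2O_6) = 220.332 g/mol.
O contributes 6 × 15.999 = 95.994 g per mole.
95.994/220.332 = 0.4357 → 43.57%.

43.57 weight percent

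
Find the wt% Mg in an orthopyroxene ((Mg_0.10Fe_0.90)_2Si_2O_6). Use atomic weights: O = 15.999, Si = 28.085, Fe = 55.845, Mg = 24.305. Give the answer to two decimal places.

1.89 weight percent

Molar mass of (Mg_0.10Fe_0.90)_2Si_2O_6: 0.20×24.305 + 1.80×55.845 + 2×28.085 + 6×15.999 = 257.546 g/mol.
Mass of Mg per formula unit: 0.20 × 24.305 = 4.861 g.
Weight fraction Mg = 4.861 / 257.546 = 0.0189.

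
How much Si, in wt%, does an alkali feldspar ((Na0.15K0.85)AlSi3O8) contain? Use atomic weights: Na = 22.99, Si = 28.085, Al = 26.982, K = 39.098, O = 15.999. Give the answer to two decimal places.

30.54 wt%

Formula mass = 0.15·22.99 + 0.85·39.098 + 1·26.982 + 3·28.085 + 8·15.999 = 275.911 g/mol, of which 84.255 g is Si.
So Si makes up 84.255/275.911 = 0.3054 of the mass, i.e. 30.54%.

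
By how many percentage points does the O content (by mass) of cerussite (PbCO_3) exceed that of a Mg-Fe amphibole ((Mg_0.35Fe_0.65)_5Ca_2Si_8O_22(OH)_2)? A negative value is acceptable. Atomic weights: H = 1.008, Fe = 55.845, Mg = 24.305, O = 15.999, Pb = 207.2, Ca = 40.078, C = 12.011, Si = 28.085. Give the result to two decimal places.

-24.01 percentage points

M(PbCO_3) = 267.208 g/mol, so wt% O = 47.997/267.208 × 100 = 17.96%.
M((Mg_0.35Fe_0.65)_5Ca_2Si_8O_22(OH)_2) = 914.858 g/mol, so wt% O = 383.976/914.858 × 100 = 41.97%.
17.96 − 41.97 = -24.01 pp.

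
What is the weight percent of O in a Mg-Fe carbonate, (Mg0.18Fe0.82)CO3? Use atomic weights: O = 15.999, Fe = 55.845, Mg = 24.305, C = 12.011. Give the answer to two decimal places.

Molar mass of (Mg0.18Fe0.82)CO3: 0.18×24.305 + 0.82×55.845 + 1×12.011 + 3×15.999 = 110.176 g/mol.
Mass of O per formula unit: 3 × 15.999 = 47.997 g.
Weight fraction O = 47.997 / 110.176 = 0.4356.

43.56 weight percent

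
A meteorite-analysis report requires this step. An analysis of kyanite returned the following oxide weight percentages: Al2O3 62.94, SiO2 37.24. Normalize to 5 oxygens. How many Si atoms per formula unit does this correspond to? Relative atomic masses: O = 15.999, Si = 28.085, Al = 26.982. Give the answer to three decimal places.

1.002 Si apfu

62.94 wt% Al2O3 ÷ 101.961 g/mol = 0.61729 mol, giving 1.23458 Al and 1.85187 O.
37.24 wt% SiO2 ÷ 60.083 g/mol = 0.61981 mol, giving 0.61981 Si and 1.23962 O.
Oxygen sums to 3.09149; scaling by 5/3.09149 = 1.61734 puts the formula on 5 O.
Si: 0.61981 × 1.61734 = 1.002 atoms per formula unit.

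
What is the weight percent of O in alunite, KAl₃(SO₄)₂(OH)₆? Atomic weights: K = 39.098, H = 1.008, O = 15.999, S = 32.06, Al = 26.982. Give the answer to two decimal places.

Molar mass of KAl₃(SO₄)₂(OH)₆: 1·39.098 + 3·26.982 + 2·32.06 + 14·15.999 + 6·1.008 = 414.198 g/mol.
Mass of O per formula unit: 14 × 15.999 = 223.986 g.
Weight fraction O = 223.986 / 414.198 = 0.5408.

54.08 mass %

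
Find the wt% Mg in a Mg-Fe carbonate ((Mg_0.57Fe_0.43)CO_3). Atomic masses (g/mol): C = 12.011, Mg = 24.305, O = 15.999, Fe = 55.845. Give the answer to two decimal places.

14.15 wt%

Molar mass of (Mg_0.57Fe_0.43)CO_3: 0.57·24.305 + 0.43·55.845 + 1·12.011 + 3·15.999 = 97.875 g/mol.
Mass of Mg per formula unit: 0.57 × 24.305 = 13.854 g.
Weight fraction Mg = 13.854 / 97.875 = 0.1415.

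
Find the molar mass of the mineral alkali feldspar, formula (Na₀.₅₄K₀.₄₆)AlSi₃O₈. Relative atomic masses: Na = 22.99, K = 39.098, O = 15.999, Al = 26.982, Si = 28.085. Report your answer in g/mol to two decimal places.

M = 0.54(22.99) + 0.46(39.098) + 1(26.982) + 3(28.085) + 8(15.999)

269.63 g/mol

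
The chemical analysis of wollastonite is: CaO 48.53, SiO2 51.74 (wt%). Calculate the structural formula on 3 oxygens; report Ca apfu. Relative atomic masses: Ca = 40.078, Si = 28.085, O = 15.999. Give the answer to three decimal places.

CaO (M=56.077): mol = 0.86542; Ca = 0.86542, O = 0.86542.
SiO2 (M=60.083): mol = 0.86114; Si = 0.86114, O = 1.72228.
ΣO = 2.58770; factor = 3/ΣO = 1.15933.
Ca apfu = 0.86542 × 1.15933 = 1.003.

1.003 Ca apfu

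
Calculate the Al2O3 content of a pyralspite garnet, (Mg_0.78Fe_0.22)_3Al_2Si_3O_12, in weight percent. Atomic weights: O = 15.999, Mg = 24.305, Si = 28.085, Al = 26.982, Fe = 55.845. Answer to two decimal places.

Molar mass of (Mg_0.78Fe_0.22)_3Al_2Si_3O_12 = 2.34×24.305 + 0.66×55.845 + 2×26.982 + 3×28.085 + 12×15.999 = 423.938 g/mol.
Each formula unit contains 2 Al, equivalent to 2/2 = 1.0000 mol Al2O3.
M(Al2O3) = 2×26.982 + 3×15.999 = 101.961 g/mol.
Mass of Al2O3 per formula unit = 1.0000 × 101.961 = 101.961 g.
Al2O3 wt% = 101.961 / 423.938 × 100 = 24.05%.

24.05 wt%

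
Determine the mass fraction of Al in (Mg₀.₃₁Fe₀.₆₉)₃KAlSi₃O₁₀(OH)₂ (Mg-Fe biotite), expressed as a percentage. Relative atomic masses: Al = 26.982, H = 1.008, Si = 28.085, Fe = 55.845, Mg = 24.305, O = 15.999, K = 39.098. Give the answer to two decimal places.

5.59 weight percent

Formula mass = 0.93*24.305 + 2.07*55.845 + 1*39.098 + 1*26.982 + 3*28.085 + 12*15.999 + 2*1.008 = 482.542 g/mol, of which 26.982 g is Al.
So Al makes up 26.982/482.542 = 0.0559 of the mass, i.e. 5.59%.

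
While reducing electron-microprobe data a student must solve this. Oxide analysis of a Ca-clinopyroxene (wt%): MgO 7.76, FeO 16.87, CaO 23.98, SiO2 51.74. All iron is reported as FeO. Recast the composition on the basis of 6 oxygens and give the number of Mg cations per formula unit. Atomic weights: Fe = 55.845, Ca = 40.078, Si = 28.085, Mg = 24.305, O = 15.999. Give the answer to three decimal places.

0.448 Mg apfu

MgO: 7.76/40.304 = 0.19254 mol → 0.19254 mol Mg, 0.19254 mol O.
FeO: 16.87/71.844 = 0.23481 mol → 0.23481 mol Fe, 0.23481 mol O.
CaO: 23.98/56.077 = 0.42763 mol → 0.42763 mol Ca, 0.42763 mol O.
SiO2: 51.74/60.083 = 0.86114 mol → 0.86114 mol Si, 1.72228 mol O.
Total oxygen = 2.57726 mol. Normalization factor = 6/2.57726 = 2.32805.
Mg per 6 O = 0.19254 × 2.32805 = 0.448.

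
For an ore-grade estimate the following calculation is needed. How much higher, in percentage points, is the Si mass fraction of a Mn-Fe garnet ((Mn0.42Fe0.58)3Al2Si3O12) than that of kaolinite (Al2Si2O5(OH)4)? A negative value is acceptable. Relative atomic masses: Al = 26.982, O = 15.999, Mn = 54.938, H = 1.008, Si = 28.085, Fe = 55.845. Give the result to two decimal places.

-4.79 percentage points

M((Mn0.42Fe0.58)3Al2Si3O12) = 496.599 g/mol, so wt% Si = 84.255/496.599 × 100 = 16.97%.
M(Al2Si2O5(OH)4) = 258.157 g/mol, so wt% Si = 56.170/258.157 × 100 = 21.76%.
16.97 − 21.76 = -4.79 pp.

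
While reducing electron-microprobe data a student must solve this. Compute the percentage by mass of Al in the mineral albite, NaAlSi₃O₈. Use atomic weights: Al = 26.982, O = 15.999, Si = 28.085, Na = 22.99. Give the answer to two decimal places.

Molar mass of NaAlSi₃O₈: 1*22.99 + 1*26.982 + 3*28.085 + 8*15.999 = 262.219 g/mol.
Mass of Al per formula unit: 1 × 26.982 = 26.982 g.
Weight fraction Al = 26.982 / 262.219 = 0.1029.

10.29 mass %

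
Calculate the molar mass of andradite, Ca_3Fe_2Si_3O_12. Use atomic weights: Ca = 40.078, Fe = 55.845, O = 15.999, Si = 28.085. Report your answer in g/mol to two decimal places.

The formula mass is the sum 3*40.078 + 2*55.845 + 3*28.085 + 12*15.999.

508.17 g/mol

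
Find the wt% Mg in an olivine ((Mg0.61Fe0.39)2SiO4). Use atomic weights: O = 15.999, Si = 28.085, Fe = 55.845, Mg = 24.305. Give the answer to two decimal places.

17.94 mass %

Formula mass = 1.22·24.305 + 0.78·55.845 + 1·28.085 + 4·15.999 = 165.292 g/mol, of which 29.652 g is Mg.
So Mg makes up 29.652/165.292 = 0.1794 of the mass, i.e. 17.94%.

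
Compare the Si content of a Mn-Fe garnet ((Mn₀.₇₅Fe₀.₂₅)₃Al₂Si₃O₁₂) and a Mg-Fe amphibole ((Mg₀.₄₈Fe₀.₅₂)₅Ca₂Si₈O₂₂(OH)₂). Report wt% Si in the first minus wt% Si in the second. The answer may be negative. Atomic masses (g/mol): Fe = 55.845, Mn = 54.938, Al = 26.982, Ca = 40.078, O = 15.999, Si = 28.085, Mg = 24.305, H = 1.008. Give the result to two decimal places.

First mineral: 84.255 g Si in 495.701 g formula = 17.00 wt% Si.
Second mineral: 224.680 g Si in 894.357 g formula = 25.12 wt% Si.
17.00% − 25.12% gives a difference of -8.12 percentage points.

-8.12 percentage points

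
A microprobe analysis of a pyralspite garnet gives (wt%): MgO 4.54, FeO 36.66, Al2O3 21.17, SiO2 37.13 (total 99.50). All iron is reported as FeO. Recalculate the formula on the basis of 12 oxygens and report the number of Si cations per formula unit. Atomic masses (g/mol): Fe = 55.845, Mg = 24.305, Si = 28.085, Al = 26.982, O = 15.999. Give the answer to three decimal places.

2.988 Si apfu

MgO (M=40.304): mol = 0.11264; Mg = 0.11264, O = 0.11264.
FeO (M=71.844): mol = 0.51027; Fe = 0.51027, O = 0.51027.
Al2O3 (M=101.961): mol = 0.20763; Al = 0.41526, O = 0.62289.
SiO2 (M=60.083): mol = 0.61798; Si = 0.61798, O = 1.23596.
ΣO = 2.48176; factor = 12/ΣO = 4.83528.
Si apfu = 0.61798 × 4.83528 = 2.988.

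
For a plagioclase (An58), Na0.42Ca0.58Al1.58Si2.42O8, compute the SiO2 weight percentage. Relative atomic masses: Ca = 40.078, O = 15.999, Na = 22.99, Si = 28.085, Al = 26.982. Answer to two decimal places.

53.56 wt%

M(Na0.42Ca0.58Al1.58Si2.42O8) = 271.490 g/mol; M(SiO2) = 60.083 g/mol.
Moles SiO2 per formula unit = 2.42 Si ÷ 1 = 2.4200.
SiO2 fraction = (2.4200 × 60.083) / 271.490 = 145.401/271.490 = 0.5356.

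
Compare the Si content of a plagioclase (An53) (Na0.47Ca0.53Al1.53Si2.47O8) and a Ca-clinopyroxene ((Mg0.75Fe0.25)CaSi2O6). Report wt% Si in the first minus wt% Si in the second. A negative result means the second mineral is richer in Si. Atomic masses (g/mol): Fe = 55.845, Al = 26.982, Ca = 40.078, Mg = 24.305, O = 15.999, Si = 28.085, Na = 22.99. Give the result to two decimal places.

0.60 percentage points

Si in Na0.47Ca0.53Al1.53Si2.47O8: molar mass 270.691 g/mol; 2.47×28.085 = 69.370 g → 25.63 wt%.
Si in (Mg0.75Fe0.25)CaSi2O6: molar mass 224.432 g/mol; 2×28.085 = 56.170 g → 25.03 wt%.
Difference = 25.63 − 25.03 = 0.60 percentage points.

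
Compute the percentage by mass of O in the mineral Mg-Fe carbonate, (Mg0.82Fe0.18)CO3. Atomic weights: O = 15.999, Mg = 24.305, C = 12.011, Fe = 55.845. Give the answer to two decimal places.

53.34 wt%

Molar mass of (Mg0.82Fe0.18)CO3: 0.82·24.305 + 0.18·55.845 + 1·12.011 + 3·15.999 = 89.990 g/mol.
Mass of O per formula unit: 3 × 15.999 = 47.997 g.
Weight fraction O = 47.997 / 89.990 = 0.5334.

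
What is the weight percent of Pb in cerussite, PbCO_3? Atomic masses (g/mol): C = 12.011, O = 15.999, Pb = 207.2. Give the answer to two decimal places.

77.54 mass %

Molar mass of PbCO_3: 1*207.2 + 1*12.011 + 3*15.999 = 267.208 g/mol.
Mass of Pb per formula unit: 1 × 207.2 = 207.200 g.
Weight fraction Pb = 207.200 / 267.208 = 0.7754.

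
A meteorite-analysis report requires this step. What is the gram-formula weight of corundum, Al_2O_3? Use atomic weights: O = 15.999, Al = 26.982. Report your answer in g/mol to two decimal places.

M = 2(26.982) + 3(15.999)

101.96 g/mol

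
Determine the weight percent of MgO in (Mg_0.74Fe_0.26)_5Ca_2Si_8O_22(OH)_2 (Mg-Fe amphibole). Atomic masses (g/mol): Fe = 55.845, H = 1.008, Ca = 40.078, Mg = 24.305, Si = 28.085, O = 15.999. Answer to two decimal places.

Formula mass = 853.355 g/mol.
3.70 Mg → 3.7000 mol MgO per formula unit; M(MgO) = 40.304, so MgO mass = 149.125 g.
149.125/853.355 × 100 = 17.48 wt%.

17.48 wt%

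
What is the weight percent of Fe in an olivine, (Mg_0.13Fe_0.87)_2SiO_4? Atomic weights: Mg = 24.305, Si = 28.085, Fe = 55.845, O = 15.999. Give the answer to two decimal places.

49.69 wt%

Formula mass = 0.26×24.305 + 1.74×55.845 + 1×28.085 + 4×15.999 = 195.571 g/mol, of which 97.170 g is Fe.
So Fe makes up 97.170/195.571 = 0.4969 of the mass, i.e. 49.69%.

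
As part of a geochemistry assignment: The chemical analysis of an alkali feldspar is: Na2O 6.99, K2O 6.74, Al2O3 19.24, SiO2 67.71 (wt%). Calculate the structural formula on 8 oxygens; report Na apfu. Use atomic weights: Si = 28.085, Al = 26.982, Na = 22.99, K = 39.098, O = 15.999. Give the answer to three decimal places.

Na2O: 6.99/61.979 = 0.11278 mol → 0.22556 mol Na, 0.11278 mol O.
K2O: 6.74/94.195 = 0.07155 mol → 0.14310 mol K, 0.07155 mol O.
Al2O3: 19.24/101.961 = 0.18870 mol → 0.37740 mol Al, 0.56610 mol O.
SiO2: 67.71/60.083 = 1.12694 mol → 1.12694 mol Si, 2.25388 mol O.
Total oxygen = 3.00431 mol. Normalization factor = 8/3.00431 = 2.66284.
Na per 8 O = 0.22556 × 2.66284 = 0.601.

0.601 Na apfu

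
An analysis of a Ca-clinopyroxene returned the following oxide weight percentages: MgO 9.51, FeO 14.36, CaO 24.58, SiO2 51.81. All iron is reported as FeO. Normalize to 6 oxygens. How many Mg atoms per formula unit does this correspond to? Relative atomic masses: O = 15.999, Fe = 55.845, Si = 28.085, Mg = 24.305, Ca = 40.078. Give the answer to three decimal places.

0.545 Mg apfu

MgO: 9.51/40.304 = 0.23596 mol → 0.23596 mol Mg, 0.23596 mol O.
FeO: 14.36/71.844 = 0.19988 mol → 0.19988 mol Fe, 0.19988 mol O.
CaO: 24.58/56.077 = 0.43833 mol → 0.43833 mol Ca, 0.43833 mol O.
SiO2: 51.81/60.083 = 0.86231 mol → 0.86231 mol Si, 1.72462 mol O.
Total oxygen = 2.59879 mol. Normalization factor = 6/2.59879 = 2.30877.
Mg per 6 O = 0.23596 × 2.30877 = 0.545.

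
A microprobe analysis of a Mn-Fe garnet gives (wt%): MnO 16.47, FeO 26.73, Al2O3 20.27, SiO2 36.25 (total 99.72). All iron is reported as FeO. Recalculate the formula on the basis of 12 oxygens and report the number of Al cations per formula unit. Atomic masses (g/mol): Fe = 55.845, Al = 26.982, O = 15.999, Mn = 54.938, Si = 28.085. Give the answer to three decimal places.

1.982 Al apfu

MnO: 16.47/70.937 = 0.23218 mol → 0.23218 mol Mn, 0.23218 mol O.
FeO: 26.73/71.844 = 0.37206 mol → 0.37206 mol Fe, 0.37206 mol O.
Al2O3: 20.27/101.961 = 0.19880 mol → 0.39760 mol Al, 0.59640 mol O.
SiO2: 36.25/60.083 = 0.60333 mol → 0.60333 mol Si, 1.20666 mol O.
Total oxygen = 2.40730 mol. Normalization factor = 12/2.40730 = 4.98484.
Al per 12 O = 0.39760 × 4.98484 = 1.982.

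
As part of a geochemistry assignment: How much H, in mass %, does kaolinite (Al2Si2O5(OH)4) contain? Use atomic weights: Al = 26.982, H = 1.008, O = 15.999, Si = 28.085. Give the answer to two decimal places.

Molar mass of Al2Si2O5(OH)4: 2*26.982 + 2*28.085 + 9*15.999 + 4*1.008 = 258.157 g/mol.
Mass of H per formula unit: 4 × 1.008 = 4.032 g.
Weight fraction H = 4.032 / 258.157 = 0.0156.

1.56 mass %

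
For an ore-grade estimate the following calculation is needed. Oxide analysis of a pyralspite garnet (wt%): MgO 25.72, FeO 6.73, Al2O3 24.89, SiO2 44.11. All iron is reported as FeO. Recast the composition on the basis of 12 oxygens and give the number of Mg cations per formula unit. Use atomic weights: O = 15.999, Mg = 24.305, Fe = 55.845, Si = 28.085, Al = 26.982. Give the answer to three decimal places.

2.611 Mg apfu

MgO (M=40.304): mol = 0.63815; Mg = 0.63815, O = 0.63815.
FeO (M=71.844): mol = 0.09368; Fe = 0.09368, O = 0.09368.
Al2O3 (M=101.961): mol = 0.24411; Al = 0.48822, O = 0.73233.
SiO2 (M=60.083): mol = 0.73415; Si = 0.73415, O = 1.46830.
ΣO = 2.93246; factor = 12/ΣO = 4.09213.
Mg apfu = 0.63815 × 4.09213 = 2.611.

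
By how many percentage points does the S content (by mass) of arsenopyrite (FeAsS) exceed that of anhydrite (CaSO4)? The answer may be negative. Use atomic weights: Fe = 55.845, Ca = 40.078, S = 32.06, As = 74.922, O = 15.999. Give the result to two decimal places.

-3.86 percentage points

M(FeAsS) = 162.827 g/mol, so wt% S = 32.060/162.827 × 100 = 19.69%.
M(CaSO4) = 136.134 g/mol, so wt% S = 32.060/136.134 × 100 = 23.55%.
19.69 − 23.55 = -3.86 pp.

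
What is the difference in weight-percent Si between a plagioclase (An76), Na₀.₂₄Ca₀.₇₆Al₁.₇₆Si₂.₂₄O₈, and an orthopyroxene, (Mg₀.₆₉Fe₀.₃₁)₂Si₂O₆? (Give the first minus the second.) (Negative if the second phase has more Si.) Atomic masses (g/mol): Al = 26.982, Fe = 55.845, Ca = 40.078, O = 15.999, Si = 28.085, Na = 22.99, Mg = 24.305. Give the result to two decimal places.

Si in Na₀.₂₄Ca₀.₇₆Al₁.₇₆Si₂.₂₄O₈: molar mass 274.368 g/mol; 2.24×28.085 = 62.910 g → 22.93 wt%.
Si in (Mg₀.₆₉Fe₀.₃₁)₂Si₂O₆: molar mass 220.329 g/mol; 2×28.085 = 56.170 g → 25.49 wt%.
Difference = 22.93 − 25.49 = -2.56 percentage points.

-2.56 percentage points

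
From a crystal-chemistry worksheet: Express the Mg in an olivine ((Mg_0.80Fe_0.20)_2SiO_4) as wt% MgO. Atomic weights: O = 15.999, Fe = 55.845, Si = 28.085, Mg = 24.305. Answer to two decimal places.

42.06 wt%

M((Mg_0.80Fe_0.20)_2SiO_4) = 153.307 g/mol; M(MgO) = 40.304 g/mol.
Moles MgO per formula unit = 1.60 Mg ÷ 1 = 1.6000.
MgO fraction = (1.6000 × 40.304) / 153.307 = 64.486/153.307 = 0.4206.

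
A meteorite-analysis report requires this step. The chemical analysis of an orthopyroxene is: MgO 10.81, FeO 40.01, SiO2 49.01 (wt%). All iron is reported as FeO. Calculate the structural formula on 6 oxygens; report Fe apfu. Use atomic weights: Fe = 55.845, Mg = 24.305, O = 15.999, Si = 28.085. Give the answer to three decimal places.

MgO (M=40.304): mol = 0.26821; Mg = 0.26821, O = 0.26821.
FeO (M=71.844): mol = 0.55690; Fe = 0.55690, O = 0.55690.
SiO2 (M=60.083): mol = 0.81570; Si = 0.81570, O = 1.63140.
ΣO = 2.45651; factor = 6/ΣO = 2.44249.
Fe apfu = 0.55690 × 2.44249 = 1.360.

1.360 Fe apfu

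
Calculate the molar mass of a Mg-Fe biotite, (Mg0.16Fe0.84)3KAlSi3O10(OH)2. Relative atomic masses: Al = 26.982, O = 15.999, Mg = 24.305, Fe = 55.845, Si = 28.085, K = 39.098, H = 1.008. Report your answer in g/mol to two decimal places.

496.73 g/mol

The formula mass is the sum 0.48*24.305 + 2.52*55.845 + 1*39.098 + 1*26.982 + 3*28.085 + 12*15.999 + 2*1.008.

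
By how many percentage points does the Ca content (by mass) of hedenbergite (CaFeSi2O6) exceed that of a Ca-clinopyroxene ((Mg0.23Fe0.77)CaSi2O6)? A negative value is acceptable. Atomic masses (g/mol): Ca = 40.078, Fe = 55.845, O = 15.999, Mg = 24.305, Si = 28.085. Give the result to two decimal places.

-0.49 percentage points

Ca in CaFeSi2O6: molar mass 248.087 g/mol; 1×40.078 = 40.078 g → 16.15 wt%.
Ca in (Mg0.23Fe0.77)CaSi2O6: molar mass 240.833 g/mol; 1×40.078 = 40.078 g → 16.64 wt%.
Difference = 16.15 − 16.64 = -0.49 percentage points.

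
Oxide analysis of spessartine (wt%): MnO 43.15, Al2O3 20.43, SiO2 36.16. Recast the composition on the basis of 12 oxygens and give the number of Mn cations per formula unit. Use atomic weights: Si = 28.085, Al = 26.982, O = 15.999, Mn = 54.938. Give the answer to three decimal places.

MnO (M=70.937): mol = 0.60829; Mn = 0.60829, O = 0.60829.
Al2O3 (M=101.961): mol = 0.20037; Al = 0.40074, O = 0.60111.
SiO2 (M=60.083): mol = 0.60183; Si = 0.60183, O = 1.20366.
ΣO = 2.41306; factor = 12/ΣO = 4.97294.
Mn apfu = 0.60829 × 4.97294 = 3.025.

3.025 Mn apfu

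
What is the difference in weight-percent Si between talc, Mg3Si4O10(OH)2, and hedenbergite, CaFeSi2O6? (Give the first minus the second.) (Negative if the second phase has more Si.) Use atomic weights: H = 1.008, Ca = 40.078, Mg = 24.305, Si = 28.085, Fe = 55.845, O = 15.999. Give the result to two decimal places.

6.98 percentage points

M(Mg3Si4O10(OH)2) = 379.259 g/mol, so wt% Si = 112.340/379.259 × 100 = 29.62%.
M(CaFeSi2O6) = 248.087 g/mol, so wt% Si = 56.170/248.087 × 100 = 22.64%.
29.62 − 22.64 = 6.98 pp.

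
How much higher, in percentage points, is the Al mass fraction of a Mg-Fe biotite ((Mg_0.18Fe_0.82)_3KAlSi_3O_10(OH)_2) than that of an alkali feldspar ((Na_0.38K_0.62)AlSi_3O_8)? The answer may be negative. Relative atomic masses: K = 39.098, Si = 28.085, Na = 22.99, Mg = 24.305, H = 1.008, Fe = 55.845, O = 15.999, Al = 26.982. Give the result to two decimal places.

First mineral: 26.982 g Al in 494.842 g formula = 5.45 wt% Al.
Second mineral: 26.982 g Al in 272.206 g formula = 9.91 wt% Al.
5.45% − 9.91% gives a difference of -4.46 percentage points.

-4.46 percentage points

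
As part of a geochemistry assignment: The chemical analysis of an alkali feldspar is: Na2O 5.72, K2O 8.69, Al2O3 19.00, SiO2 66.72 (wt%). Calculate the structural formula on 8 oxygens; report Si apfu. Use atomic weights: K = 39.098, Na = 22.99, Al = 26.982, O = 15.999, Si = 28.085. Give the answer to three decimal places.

2.997 Si apfu

Na2O: 5.72/61.979 = 0.09229 mol → 0.18458 mol Na, 0.09229 mol O.
K2O: 8.69/94.195 = 0.09226 mol → 0.18452 mol K, 0.09226 mol O.
Al2O3: 19.00/101.961 = 0.18635 mol → 0.37270 mol Al, 0.55905 mol O.
SiO2: 66.72/60.083 = 1.11046 mol → 1.11046 mol Si, 2.22092 mol O.
Total oxygen = 2.96452 mol. Normalization factor = 8/2.96452 = 2.69858.
Si per 8 O = 1.11046 × 2.69858 = 2.997.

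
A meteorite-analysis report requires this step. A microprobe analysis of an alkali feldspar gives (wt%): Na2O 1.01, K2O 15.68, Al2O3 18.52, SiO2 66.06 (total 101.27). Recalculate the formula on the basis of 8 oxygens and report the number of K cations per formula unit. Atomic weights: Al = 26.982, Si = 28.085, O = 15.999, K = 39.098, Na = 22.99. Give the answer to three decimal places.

Na2O: 1.01/61.979 = 0.01630 mol → 0.03260 mol Na, 0.01630 mol O.
K2O: 15.68/94.195 = 0.16646 mol → 0.33292 mol K, 0.16646 mol O.
Al2O3: 18.52/101.961 = 0.18164 mol → 0.36328 mol Al, 0.54492 mol O.
SiO2: 66.06/60.083 = 1.09948 mol → 1.09948 mol Si, 2.19896 mol O.
Total oxygen = 2.92664 mol. Normalization factor = 8/2.92664 = 2.73351.
K per 8 O = 0.33292 × 2.73351 = 0.910.

0.910 K apfu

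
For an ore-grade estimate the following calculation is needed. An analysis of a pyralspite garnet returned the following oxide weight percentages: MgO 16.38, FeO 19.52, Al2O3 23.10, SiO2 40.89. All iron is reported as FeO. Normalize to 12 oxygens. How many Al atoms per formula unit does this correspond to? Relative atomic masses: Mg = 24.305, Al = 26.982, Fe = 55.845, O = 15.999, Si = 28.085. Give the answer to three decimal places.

MgO: 16.38/40.304 = 0.40641 mol → 0.40641 mol Mg, 0.40641 mol O.
FeO: 19.52/71.844 = 0.27170 mol → 0.27170 mol Fe, 0.27170 mol O.
Al2O3: 23.10/101.961 = 0.22656 mol → 0.45312 mol Al, 0.67968 mol O.
SiO2: 40.89/60.083 = 0.68056 mol → 0.68056 mol Si, 1.36112 mol O.
Total oxygen = 2.71891 mol. Normalization factor = 12/2.71891 = 4.41353.
Al per 12 O = 0.45312 × 4.41353 = 2.000.

2.000 Al apfu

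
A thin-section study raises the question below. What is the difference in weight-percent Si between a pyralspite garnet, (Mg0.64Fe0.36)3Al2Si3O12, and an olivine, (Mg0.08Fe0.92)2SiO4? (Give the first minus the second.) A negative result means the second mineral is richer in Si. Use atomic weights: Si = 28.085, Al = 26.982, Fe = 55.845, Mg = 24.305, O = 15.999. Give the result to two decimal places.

5.14 percentage points

Si in (Mg0.64Fe0.36)3Al2Si3O12: molar mass 437.185 g/mol; 3×28.085 = 84.255 g → 19.27 wt%.
Si in (Mg0.08Fe0.92)2SiO4: molar mass 198.725 g/mol; 1×28.085 = 28.085 g → 14.13 wt%.
Difference = 19.27 − 14.13 = 5.14 percentage points.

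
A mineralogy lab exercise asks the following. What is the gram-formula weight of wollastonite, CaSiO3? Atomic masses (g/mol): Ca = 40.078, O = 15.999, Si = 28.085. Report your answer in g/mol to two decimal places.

M = 1·40.078 + 1·28.085 + 3·15.999

116.16 g/mol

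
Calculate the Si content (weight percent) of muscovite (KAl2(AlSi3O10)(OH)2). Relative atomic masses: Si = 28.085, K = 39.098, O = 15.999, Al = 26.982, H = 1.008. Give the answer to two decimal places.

21.15 weight percent

Formula mass = 1·39.098 + 3·26.982 + 3·28.085 + 12·15.999 + 2·1.008 = 398.303 g/mol, of which 84.255 g is Si.
So Si makes up 84.255/398.303 = 0.2115 of the mass, i.e. 21.15%.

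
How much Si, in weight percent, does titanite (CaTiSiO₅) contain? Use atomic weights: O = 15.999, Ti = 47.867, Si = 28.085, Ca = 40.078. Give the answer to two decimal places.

Formula mass = 1·40.078 + 1·47.867 + 1·28.085 + 5·15.999 = 196.025 g/mol, of which 28.085 g is Si.
So Si makes up 28.085/196.025 = 0.1433 of the mass, i.e. 14.33%.

14.33 weight percent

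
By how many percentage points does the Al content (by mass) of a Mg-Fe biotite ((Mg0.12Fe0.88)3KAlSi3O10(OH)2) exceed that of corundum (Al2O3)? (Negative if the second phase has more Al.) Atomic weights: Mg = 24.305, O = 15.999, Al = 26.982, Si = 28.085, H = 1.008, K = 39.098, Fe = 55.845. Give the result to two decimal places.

M((Mg0.12Fe0.88)3KAlSi3O10(OH)2) = 500.520 g/mol, so wt% Al = 26.982/500.520 × 100 = 5.39%.
M(Al2O3) = 101.961 g/mol, so wt% Al = 53.964/101.961 × 100 = 52.93%.
5.39 − 52.93 = -47.54 pp.

-47.54 percentage points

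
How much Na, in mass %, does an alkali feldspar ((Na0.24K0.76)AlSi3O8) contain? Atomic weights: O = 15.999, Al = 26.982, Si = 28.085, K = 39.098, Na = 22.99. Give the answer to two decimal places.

2.01 mass %

Formula mass = 0.24×22.99 + 0.76×39.098 + 1×26.982 + 3×28.085 + 8×15.999 = 274.461 g/mol, of which 5.518 g is Na.
So Na makes up 5.518/274.461 = 0.0201 of the mass, i.e. 2.01%.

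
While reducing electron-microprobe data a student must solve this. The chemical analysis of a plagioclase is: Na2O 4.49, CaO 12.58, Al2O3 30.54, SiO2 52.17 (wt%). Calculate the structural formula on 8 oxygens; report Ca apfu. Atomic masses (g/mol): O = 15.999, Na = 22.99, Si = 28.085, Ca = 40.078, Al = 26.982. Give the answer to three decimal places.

Na2O: 4.49/61.979 = 0.07244 mol → 0.14488 mol Na, 0.07244 mol O.
CaO: 12.58/56.077 = 0.22433 mol → 0.22433 mol Ca, 0.22433 mol O.
Al2O3: 30.54/101.961 = 0.29953 mol → 0.59906 mol Al, 0.89859 mol O.
SiO2: 52.17/60.083 = 0.86830 mol → 0.86830 mol Si, 1.73660 mol O.
Total oxygen = 2.93196 mol. Normalization factor = 8/2.93196 = 2.72855.
Ca per 8 O = 0.22433 × 2.72855 = 0.612.

0.612 Ca apfu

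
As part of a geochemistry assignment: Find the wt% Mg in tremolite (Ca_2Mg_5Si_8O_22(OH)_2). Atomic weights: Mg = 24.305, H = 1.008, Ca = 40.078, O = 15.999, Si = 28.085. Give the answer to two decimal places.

Formula mass = 2*40.078 + 5*24.305 + 8*28.085 + 24*15.999 + 2*1.008 = 812.353 g/mol, of which 121.525 g is Mg.
So Mg makes up 121.525/812.353 = 0.1496 of the mass, i.e. 14.96%.

14.96 wt%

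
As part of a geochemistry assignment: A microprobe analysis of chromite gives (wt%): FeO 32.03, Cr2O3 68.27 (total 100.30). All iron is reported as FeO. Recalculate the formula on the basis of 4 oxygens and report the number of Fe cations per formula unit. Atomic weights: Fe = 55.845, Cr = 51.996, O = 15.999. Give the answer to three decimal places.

FeO: 32.03/71.844 = 0.44583 mol → 0.44583 mol Fe, 0.44583 mol O.
Cr2O3: 68.27/151.989 = 0.44918 mol → 0.89836 mol Cr, 1.34754 mol O.
Total oxygen = 1.79337 mol. Normalization factor = 4/1.79337 = 2.23044.
Fe per 4 O = 0.44583 × 2.23044 = 0.994.

0.994 Fe apfu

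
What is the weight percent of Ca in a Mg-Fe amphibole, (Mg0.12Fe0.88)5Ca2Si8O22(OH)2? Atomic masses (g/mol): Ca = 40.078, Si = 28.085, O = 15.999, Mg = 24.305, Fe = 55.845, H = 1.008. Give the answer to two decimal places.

Formula mass = 0.60*24.305 + 4.40*55.845 + 2*40.078 + 8*28.085 + 24*15.999 + 2*1.008 = 951.129 g/mol, of which 80.156 g is Ca.
So Ca makes up 80.156/951.129 = 0.0843 of the mass, i.e. 8.43%.

8.43 weight percent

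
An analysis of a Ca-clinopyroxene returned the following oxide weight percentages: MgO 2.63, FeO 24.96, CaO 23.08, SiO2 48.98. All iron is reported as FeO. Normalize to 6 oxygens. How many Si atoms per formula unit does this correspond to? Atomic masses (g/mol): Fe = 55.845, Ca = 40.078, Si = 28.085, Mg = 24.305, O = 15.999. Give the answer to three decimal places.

MgO: 2.63/40.304 = 0.06525 mol → 0.06525 mol Mg, 0.06525 mol O.
FeO: 24.96/71.844 = 0.34742 mol → 0.34742 mol Fe, 0.34742 mol O.
CaO: 23.08/56.077 = 0.41158 mol → 0.41158 mol Ca, 0.41158 mol O.
SiO2: 48.98/60.083 = 0.81521 mol → 0.81521 mol Si, 1.63042 mol O.
Total oxygen = 2.45467 mol. Normalization factor = 6/2.45467 = 2.44432.
Si per 6 O = 0.81521 × 2.44432 = 1.993.

1.993 Si apfu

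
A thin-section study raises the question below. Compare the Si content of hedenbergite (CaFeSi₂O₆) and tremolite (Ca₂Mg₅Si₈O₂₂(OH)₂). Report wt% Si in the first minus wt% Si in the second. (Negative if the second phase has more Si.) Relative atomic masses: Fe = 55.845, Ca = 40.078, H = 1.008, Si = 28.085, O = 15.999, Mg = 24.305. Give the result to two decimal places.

First mineral: 56.170 g Si in 248.087 g formula = 22.64 wt% Si.
Second mineral: 224.680 g Si in 812.353 g formula = 27.66 wt% Si.
22.64% − 27.66% gives a difference of -5.02 percentage points.

-5.02 percentage points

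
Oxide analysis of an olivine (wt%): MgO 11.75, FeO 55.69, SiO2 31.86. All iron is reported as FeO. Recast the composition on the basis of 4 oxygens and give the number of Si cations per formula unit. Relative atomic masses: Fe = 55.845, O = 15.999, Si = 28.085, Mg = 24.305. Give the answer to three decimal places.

0.997 Si apfu

MgO: 11.75/40.304 = 0.29153 mol → 0.29153 mol Mg, 0.29153 mol O.
FeO: 55.69/71.844 = 0.77515 mol → 0.77515 mol Fe, 0.77515 mol O.
SiO2: 31.86/60.083 = 0.53027 mol → 0.53027 mol Si, 1.06054 mol O.
Total oxygen = 2.12722 mol. Normalization factor = 4/2.12722 = 1.88039.
Si per 4 O = 0.53027 × 1.88039 = 0.997.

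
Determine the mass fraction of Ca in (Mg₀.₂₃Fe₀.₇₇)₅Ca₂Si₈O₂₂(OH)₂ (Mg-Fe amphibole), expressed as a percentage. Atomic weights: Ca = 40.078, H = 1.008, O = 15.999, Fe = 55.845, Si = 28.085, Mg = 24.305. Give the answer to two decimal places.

M((Mg₀.₂₃Fe₀.₇₇)₅Ca₂Si₈O₂₂(OH)₂) = 933.782 g/mol.
Ca contributes 2 × 40.078 = 80.156 g per mole.
80.156/933.782 = 0.0858 → 8.58%.

8.58 wt%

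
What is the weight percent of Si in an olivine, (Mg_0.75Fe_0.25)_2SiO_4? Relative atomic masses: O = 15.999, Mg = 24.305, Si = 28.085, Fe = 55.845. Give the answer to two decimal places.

17.95 weight percent

M((Mg_0.75Fe_0.25)_2SiO_4) = 156.461 g/mol.
Si contributes 1 × 28.085 = 28.085 g per mole.
28.085/156.461 = 0.1795 → 17.95%.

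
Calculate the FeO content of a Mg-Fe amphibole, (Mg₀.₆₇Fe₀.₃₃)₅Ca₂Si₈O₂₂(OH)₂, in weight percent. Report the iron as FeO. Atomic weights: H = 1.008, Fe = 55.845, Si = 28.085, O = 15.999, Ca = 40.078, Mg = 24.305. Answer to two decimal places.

M((Mg₀.₆₇Fe₀.₃₃)₅Ca₂Si₈O₂₂(OH)₂) = 864.394 g/mol; M(FeO) = 71.844 g/mol.
Moles FeO per formula unit = 1.65 Fe ÷ 1 = 1.6500.
FeO fraction = (1.6500 × 71.844) / 864.394 = 118.543/864.394 = 0.1371.

13.71 wt%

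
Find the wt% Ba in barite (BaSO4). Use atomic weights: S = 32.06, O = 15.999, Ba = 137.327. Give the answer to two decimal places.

Molar mass of BaSO4: 1*137.327 + 1*32.06 + 4*15.999 = 233.383 g/mol.
Mass of Ba per formula unit: 1 × 137.327 = 137.327 g.
Weight fraction Ba = 137.327 / 233.383 = 0.5884.

58.84 mass %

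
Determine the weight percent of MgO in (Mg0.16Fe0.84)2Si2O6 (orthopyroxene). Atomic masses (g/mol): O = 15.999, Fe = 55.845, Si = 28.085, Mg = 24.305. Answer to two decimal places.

5.08 wt%

Formula mass = 253.761 g/mol.
0.32 Mg → 0.3200 mol MgO per formula unit; M(MgO) = 40.304, so MgO mass = 12.897 g.
12.897/253.761 × 100 = 5.08 wt%.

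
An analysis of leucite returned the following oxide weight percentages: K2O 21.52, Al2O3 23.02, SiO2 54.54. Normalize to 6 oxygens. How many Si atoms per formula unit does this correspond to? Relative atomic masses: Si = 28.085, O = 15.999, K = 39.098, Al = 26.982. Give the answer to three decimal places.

2.001 Si apfu

K2O (M=94.195): mol = 0.22846; K = 0.45692, O = 0.22846.
Al2O3 (M=101.961): mol = 0.22577; Al = 0.45154, O = 0.67731.
SiO2 (M=60.083): mol = 0.90774; Si = 0.90774, O = 1.81548.
ΣO = 2.72125; factor = 6/ΣO = 2.20487.
Si apfu = 0.90774 × 2.20487 = 2.001.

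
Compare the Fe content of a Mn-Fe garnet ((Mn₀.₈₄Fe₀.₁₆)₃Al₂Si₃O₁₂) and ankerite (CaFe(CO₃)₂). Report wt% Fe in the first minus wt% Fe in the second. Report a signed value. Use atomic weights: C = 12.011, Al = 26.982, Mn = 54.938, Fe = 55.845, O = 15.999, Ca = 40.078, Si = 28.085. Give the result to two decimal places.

-20.45 percentage points

Fe in (Mn₀.₈₄Fe₀.₁₆)₃Al₂Si₃O₁₂: molar mass 495.456 g/mol; 0.48×55.845 = 26.806 g → 5.41 wt%.
Fe in CaFe(CO₃)₂: molar mass 215.939 g/mol; 1×55.845 = 55.845 g → 25.86 wt%.
Difference = 5.41 − 25.86 = -20.45 percentage points.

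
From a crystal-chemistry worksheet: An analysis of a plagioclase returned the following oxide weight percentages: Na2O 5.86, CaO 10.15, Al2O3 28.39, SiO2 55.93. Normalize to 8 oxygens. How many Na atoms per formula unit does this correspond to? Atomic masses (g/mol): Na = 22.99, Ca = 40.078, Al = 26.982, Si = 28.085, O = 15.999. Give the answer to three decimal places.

0.509 Na apfu

Na2O (M=61.979): mol = 0.09455; Na = 0.18910, O = 0.09455.
CaO (M=56.077): mol = 0.18100; Ca = 0.18100, O = 0.18100.
Al2O3 (M=101.961): mol = 0.27844; Al = 0.55688, O = 0.83532.
SiO2 (M=60.083): mol = 0.93088; Si = 0.93088, O = 1.86176.
ΣO = 2.97263; factor = 8/ΣO = 2.69122.
Na apfu = 0.18910 × 2.69122 = 0.509.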